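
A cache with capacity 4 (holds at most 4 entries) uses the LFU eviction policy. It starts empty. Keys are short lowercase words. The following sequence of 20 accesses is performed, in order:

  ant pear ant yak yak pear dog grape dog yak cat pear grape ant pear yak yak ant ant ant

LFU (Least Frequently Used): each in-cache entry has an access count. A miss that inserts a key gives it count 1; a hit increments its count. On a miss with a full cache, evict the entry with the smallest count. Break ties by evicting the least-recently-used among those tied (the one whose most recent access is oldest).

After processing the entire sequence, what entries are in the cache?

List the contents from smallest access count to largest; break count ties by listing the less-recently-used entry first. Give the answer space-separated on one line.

Answer: grape pear yak ant

Derivation:
LFU simulation (capacity=4):
  1. access ant: MISS. Cache: [ant(c=1)]
  2. access pear: MISS. Cache: [ant(c=1) pear(c=1)]
  3. access ant: HIT, count now 2. Cache: [pear(c=1) ant(c=2)]
  4. access yak: MISS. Cache: [pear(c=1) yak(c=1) ant(c=2)]
  5. access yak: HIT, count now 2. Cache: [pear(c=1) ant(c=2) yak(c=2)]
  6. access pear: HIT, count now 2. Cache: [ant(c=2) yak(c=2) pear(c=2)]
  7. access dog: MISS. Cache: [dog(c=1) ant(c=2) yak(c=2) pear(c=2)]
  8. access grape: MISS, evict dog(c=1). Cache: [grape(c=1) ant(c=2) yak(c=2) pear(c=2)]
  9. access dog: MISS, evict grape(c=1). Cache: [dog(c=1) ant(c=2) yak(c=2) pear(c=2)]
  10. access yak: HIT, count now 3. Cache: [dog(c=1) ant(c=2) pear(c=2) yak(c=3)]
  11. access cat: MISS, evict dog(c=1). Cache: [cat(c=1) ant(c=2) pear(c=2) yak(c=3)]
  12. access pear: HIT, count now 3. Cache: [cat(c=1) ant(c=2) yak(c=3) pear(c=3)]
  13. access grape: MISS, evict cat(c=1). Cache: [grape(c=1) ant(c=2) yak(c=3) pear(c=3)]
  14. access ant: HIT, count now 3. Cache: [grape(c=1) yak(c=3) pear(c=3) ant(c=3)]
  15. access pear: HIT, count now 4. Cache: [grape(c=1) yak(c=3) ant(c=3) pear(c=4)]
  16. access yak: HIT, count now 4. Cache: [grape(c=1) ant(c=3) pear(c=4) yak(c=4)]
  17. access yak: HIT, count now 5. Cache: [grape(c=1) ant(c=3) pear(c=4) yak(c=5)]
  18. access ant: HIT, count now 4. Cache: [grape(c=1) pear(c=4) ant(c=4) yak(c=5)]
  19. access ant: HIT, count now 5. Cache: [grape(c=1) pear(c=4) yak(c=5) ant(c=5)]
  20. access ant: HIT, count now 6. Cache: [grape(c=1) pear(c=4) yak(c=5) ant(c=6)]
Total: 12 hits, 8 misses, 4 evictions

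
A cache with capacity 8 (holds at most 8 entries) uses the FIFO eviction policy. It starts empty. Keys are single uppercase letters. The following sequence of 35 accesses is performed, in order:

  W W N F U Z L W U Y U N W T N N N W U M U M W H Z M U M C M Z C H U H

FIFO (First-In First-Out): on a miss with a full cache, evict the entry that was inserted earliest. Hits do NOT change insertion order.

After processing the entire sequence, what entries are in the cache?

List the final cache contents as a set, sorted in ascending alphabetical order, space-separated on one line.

FIFO simulation (capacity=8):
  1. access W: MISS. Cache (old->new): [W]
  2. access W: HIT. Cache (old->new): [W]
  3. access N: MISS. Cache (old->new): [W N]
  4. access F: MISS. Cache (old->new): [W N F]
  5. access U: MISS. Cache (old->new): [W N F U]
  6. access Z: MISS. Cache (old->new): [W N F U Z]
  7. access L: MISS. Cache (old->new): [W N F U Z L]
  8. access W: HIT. Cache (old->new): [W N F U Z L]
  9. access U: HIT. Cache (old->new): [W N F U Z L]
  10. access Y: MISS. Cache (old->new): [W N F U Z L Y]
  11. access U: HIT. Cache (old->new): [W N F U Z L Y]
  12. access N: HIT. Cache (old->new): [W N F U Z L Y]
  13. access W: HIT. Cache (old->new): [W N F U Z L Y]
  14. access T: MISS. Cache (old->new): [W N F U Z L Y T]
  15. access N: HIT. Cache (old->new): [W N F U Z L Y T]
  16. access N: HIT. Cache (old->new): [W N F U Z L Y T]
  17. access N: HIT. Cache (old->new): [W N F U Z L Y T]
  18. access W: HIT. Cache (old->new): [W N F U Z L Y T]
  19. access U: HIT. Cache (old->new): [W N F U Z L Y T]
  20. access M: MISS, evict W. Cache (old->new): [N F U Z L Y T M]
  21. access U: HIT. Cache (old->new): [N F U Z L Y T M]
  22. access M: HIT. Cache (old->new): [N F U Z L Y T M]
  23. access W: MISS, evict N. Cache (old->new): [F U Z L Y T M W]
  24. access H: MISS, evict F. Cache (old->new): [U Z L Y T M W H]
  25. access Z: HIT. Cache (old->new): [U Z L Y T M W H]
  26. access M: HIT. Cache (old->new): [U Z L Y T M W H]
  27. access U: HIT. Cache (old->new): [U Z L Y T M W H]
  28. access M: HIT. Cache (old->new): [U Z L Y T M W H]
  29. access C: MISS, evict U. Cache (old->new): [Z L Y T M W H C]
  30. access M: HIT. Cache (old->new): [Z L Y T M W H C]
  31. access Z: HIT. Cache (old->new): [Z L Y T M W H C]
  32. access C: HIT. Cache (old->new): [Z L Y T M W H C]
  33. access H: HIT. Cache (old->new): [Z L Y T M W H C]
  34. access U: MISS, evict Z. Cache (old->new): [L Y T M W H C U]
  35. access H: HIT. Cache (old->new): [L Y T M W H C U]
Total: 22 hits, 13 misses, 5 evictions

Answer: C H L M T U W Y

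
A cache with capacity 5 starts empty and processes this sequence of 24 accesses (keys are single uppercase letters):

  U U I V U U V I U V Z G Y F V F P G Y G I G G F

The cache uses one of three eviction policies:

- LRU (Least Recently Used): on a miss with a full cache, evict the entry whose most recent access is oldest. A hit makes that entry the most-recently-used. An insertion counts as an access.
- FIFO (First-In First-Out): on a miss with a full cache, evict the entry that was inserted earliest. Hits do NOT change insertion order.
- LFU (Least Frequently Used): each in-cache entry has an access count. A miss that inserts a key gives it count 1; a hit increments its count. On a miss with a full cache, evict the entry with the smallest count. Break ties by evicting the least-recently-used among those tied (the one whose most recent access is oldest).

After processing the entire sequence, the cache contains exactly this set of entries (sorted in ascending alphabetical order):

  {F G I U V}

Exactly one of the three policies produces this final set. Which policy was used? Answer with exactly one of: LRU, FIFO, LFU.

Simulating under each policy and comparing final sets:
  LRU: final set = {F G I P Y} -> differs
  FIFO: final set = {F G I P Y} -> differs
  LFU: final set = {F G I U V} -> MATCHES target
Only LFU produces the target set.

Answer: LFU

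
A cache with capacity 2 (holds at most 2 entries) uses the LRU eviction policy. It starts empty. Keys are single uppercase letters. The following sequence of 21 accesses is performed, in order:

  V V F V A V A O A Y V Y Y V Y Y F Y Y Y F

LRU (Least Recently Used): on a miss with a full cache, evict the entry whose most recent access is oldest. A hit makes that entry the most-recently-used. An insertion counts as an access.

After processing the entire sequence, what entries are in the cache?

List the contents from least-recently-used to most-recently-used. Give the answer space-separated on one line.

LRU simulation (capacity=2):
  1. access V: MISS. Cache (LRU->MRU): [V]
  2. access V: HIT. Cache (LRU->MRU): [V]
  3. access F: MISS. Cache (LRU->MRU): [V F]
  4. access V: HIT. Cache (LRU->MRU): [F V]
  5. access A: MISS, evict F. Cache (LRU->MRU): [V A]
  6. access V: HIT. Cache (LRU->MRU): [A V]
  7. access A: HIT. Cache (LRU->MRU): [V A]
  8. access O: MISS, evict V. Cache (LRU->MRU): [A O]
  9. access A: HIT. Cache (LRU->MRU): [O A]
  10. access Y: MISS, evict O. Cache (LRU->MRU): [A Y]
  11. access V: MISS, evict A. Cache (LRU->MRU): [Y V]
  12. access Y: HIT. Cache (LRU->MRU): [V Y]
  13. access Y: HIT. Cache (LRU->MRU): [V Y]
  14. access V: HIT. Cache (LRU->MRU): [Y V]
  15. access Y: HIT. Cache (LRU->MRU): [V Y]
  16. access Y: HIT. Cache (LRU->MRU): [V Y]
  17. access F: MISS, evict V. Cache (LRU->MRU): [Y F]
  18. access Y: HIT. Cache (LRU->MRU): [F Y]
  19. access Y: HIT. Cache (LRU->MRU): [F Y]
  20. access Y: HIT. Cache (LRU->MRU): [F Y]
  21. access F: HIT. Cache (LRU->MRU): [Y F]
Total: 14 hits, 7 misses, 5 evictions

Answer: Y F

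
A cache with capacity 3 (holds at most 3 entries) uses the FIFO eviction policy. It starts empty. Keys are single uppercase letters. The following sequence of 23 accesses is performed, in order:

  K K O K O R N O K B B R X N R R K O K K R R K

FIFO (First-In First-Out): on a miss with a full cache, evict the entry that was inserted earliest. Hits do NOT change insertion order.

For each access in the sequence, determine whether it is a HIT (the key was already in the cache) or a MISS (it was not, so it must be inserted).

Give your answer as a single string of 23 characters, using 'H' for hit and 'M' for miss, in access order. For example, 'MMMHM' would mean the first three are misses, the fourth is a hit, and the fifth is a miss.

Answer: MHMHHMMHMMHMMMHHMMHHMHH

Derivation:
FIFO simulation (capacity=3):
  1. access K: MISS. Cache (old->new): [K]
  2. access K: HIT. Cache (old->new): [K]
  3. access O: MISS. Cache (old->new): [K O]
  4. access K: HIT. Cache (old->new): [K O]
  5. access O: HIT. Cache (old->new): [K O]
  6. access R: MISS. Cache (old->new): [K O R]
  7. access N: MISS, evict K. Cache (old->new): [O R N]
  8. access O: HIT. Cache (old->new): [O R N]
  9. access K: MISS, evict O. Cache (old->new): [R N K]
  10. access B: MISS, evict R. Cache (old->new): [N K B]
  11. access B: HIT. Cache (old->new): [N K B]
  12. access R: MISS, evict N. Cache (old->new): [K B R]
  13. access X: MISS, evict K. Cache (old->new): [B R X]
  14. access N: MISS, evict B. Cache (old->new): [R X N]
  15. access R: HIT. Cache (old->new): [R X N]
  16. access R: HIT. Cache (old->new): [R X N]
  17. access K: MISS, evict R. Cache (old->new): [X N K]
  18. access O: MISS, evict X. Cache (old->new): [N K O]
  19. access K: HIT. Cache (old->new): [N K O]
  20. access K: HIT. Cache (old->new): [N K O]
  21. access R: MISS, evict N. Cache (old->new): [K O R]
  22. access R: HIT. Cache (old->new): [K O R]
  23. access K: HIT. Cache (old->new): [K O R]
Total: 11 hits, 12 misses, 9 evictions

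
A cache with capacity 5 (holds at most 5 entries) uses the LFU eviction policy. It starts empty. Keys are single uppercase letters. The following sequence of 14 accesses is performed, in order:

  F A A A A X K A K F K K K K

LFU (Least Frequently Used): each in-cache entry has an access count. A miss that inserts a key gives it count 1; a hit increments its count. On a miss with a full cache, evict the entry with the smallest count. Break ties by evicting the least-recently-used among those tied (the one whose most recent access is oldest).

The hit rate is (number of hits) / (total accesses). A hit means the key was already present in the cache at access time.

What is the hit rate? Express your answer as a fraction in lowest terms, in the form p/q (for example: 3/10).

LFU simulation (capacity=5):
  1. access F: MISS. Cache: [F(c=1)]
  2. access A: MISS. Cache: [F(c=1) A(c=1)]
  3. access A: HIT, count now 2. Cache: [F(c=1) A(c=2)]
  4. access A: HIT, count now 3. Cache: [F(c=1) A(c=3)]
  5. access A: HIT, count now 4. Cache: [F(c=1) A(c=4)]
  6. access X: MISS. Cache: [F(c=1) X(c=1) A(c=4)]
  7. access K: MISS. Cache: [F(c=1) X(c=1) K(c=1) A(c=4)]
  8. access A: HIT, count now 5. Cache: [F(c=1) X(c=1) K(c=1) A(c=5)]
  9. access K: HIT, count now 2. Cache: [F(c=1) X(c=1) K(c=2) A(c=5)]
  10. access F: HIT, count now 2. Cache: [X(c=1) K(c=2) F(c=2) A(c=5)]
  11. access K: HIT, count now 3. Cache: [X(c=1) F(c=2) K(c=3) A(c=5)]
  12. access K: HIT, count now 4. Cache: [X(c=1) F(c=2) K(c=4) A(c=5)]
  13. access K: HIT, count now 5. Cache: [X(c=1) F(c=2) A(c=5) K(c=5)]
  14. access K: HIT, count now 6. Cache: [X(c=1) F(c=2) A(c=5) K(c=6)]
Total: 10 hits, 4 misses, 0 evictions

Hit rate = 10/14 = 5/7

Answer: 5/7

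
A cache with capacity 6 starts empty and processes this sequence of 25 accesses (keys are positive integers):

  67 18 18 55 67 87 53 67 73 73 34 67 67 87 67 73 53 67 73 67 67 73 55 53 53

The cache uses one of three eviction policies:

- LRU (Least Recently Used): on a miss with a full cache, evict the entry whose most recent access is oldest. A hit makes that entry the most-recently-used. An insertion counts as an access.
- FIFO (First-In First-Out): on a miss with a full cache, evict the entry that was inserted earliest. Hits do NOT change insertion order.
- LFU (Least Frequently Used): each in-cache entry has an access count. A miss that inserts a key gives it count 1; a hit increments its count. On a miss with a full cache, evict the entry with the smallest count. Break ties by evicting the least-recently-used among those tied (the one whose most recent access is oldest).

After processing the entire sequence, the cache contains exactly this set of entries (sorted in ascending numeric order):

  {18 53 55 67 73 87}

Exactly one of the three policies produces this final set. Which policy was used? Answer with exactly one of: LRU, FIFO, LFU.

Answer: LFU

Derivation:
Simulating under each policy and comparing final sets:
  LRU: final set = {34 53 55 67 73 87} -> differs
  FIFO: final set = {34 53 55 67 73 87} -> differs
  LFU: final set = {18 53 55 67 73 87} -> MATCHES target
Only LFU produces the target set.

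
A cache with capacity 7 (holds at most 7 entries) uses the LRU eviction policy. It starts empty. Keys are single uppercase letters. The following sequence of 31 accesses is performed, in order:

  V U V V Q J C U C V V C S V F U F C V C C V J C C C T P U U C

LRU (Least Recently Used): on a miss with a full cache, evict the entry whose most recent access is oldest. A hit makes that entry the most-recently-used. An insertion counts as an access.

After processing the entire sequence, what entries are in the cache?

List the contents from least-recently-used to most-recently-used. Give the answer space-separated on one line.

Answer: F V J T P U C

Derivation:
LRU simulation (capacity=7):
  1. access V: MISS. Cache (LRU->MRU): [V]
  2. access U: MISS. Cache (LRU->MRU): [V U]
  3. access V: HIT. Cache (LRU->MRU): [U V]
  4. access V: HIT. Cache (LRU->MRU): [U V]
  5. access Q: MISS. Cache (LRU->MRU): [U V Q]
  6. access J: MISS. Cache (LRU->MRU): [U V Q J]
  7. access C: MISS. Cache (LRU->MRU): [U V Q J C]
  8. access U: HIT. Cache (LRU->MRU): [V Q J C U]
  9. access C: HIT. Cache (LRU->MRU): [V Q J U C]
  10. access V: HIT. Cache (LRU->MRU): [Q J U C V]
  11. access V: HIT. Cache (LRU->MRU): [Q J U C V]
  12. access C: HIT. Cache (LRU->MRU): [Q J U V C]
  13. access S: MISS. Cache (LRU->MRU): [Q J U V C S]
  14. access V: HIT. Cache (LRU->MRU): [Q J U C S V]
  15. access F: MISS. Cache (LRU->MRU): [Q J U C S V F]
  16. access U: HIT. Cache (LRU->MRU): [Q J C S V F U]
  17. access F: HIT. Cache (LRU->MRU): [Q J C S V U F]
  18. access C: HIT. Cache (LRU->MRU): [Q J S V U F C]
  19. access V: HIT. Cache (LRU->MRU): [Q J S U F C V]
  20. access C: HIT. Cache (LRU->MRU): [Q J S U F V C]
  21. access C: HIT. Cache (LRU->MRU): [Q J S U F V C]
  22. access V: HIT. Cache (LRU->MRU): [Q J S U F C V]
  23. access J: HIT. Cache (LRU->MRU): [Q S U F C V J]
  24. access C: HIT. Cache (LRU->MRU): [Q S U F V J C]
  25. access C: HIT. Cache (LRU->MRU): [Q S U F V J C]
  26. access C: HIT. Cache (LRU->MRU): [Q S U F V J C]
  27. access T: MISS, evict Q. Cache (LRU->MRU): [S U F V J C T]
  28. access P: MISS, evict S. Cache (LRU->MRU): [U F V J C T P]
  29. access U: HIT. Cache (LRU->MRU): [F V J C T P U]
  30. access U: HIT. Cache (LRU->MRU): [F V J C T P U]
  31. access C: HIT. Cache (LRU->MRU): [F V J T P U C]
Total: 22 hits, 9 misses, 2 evictions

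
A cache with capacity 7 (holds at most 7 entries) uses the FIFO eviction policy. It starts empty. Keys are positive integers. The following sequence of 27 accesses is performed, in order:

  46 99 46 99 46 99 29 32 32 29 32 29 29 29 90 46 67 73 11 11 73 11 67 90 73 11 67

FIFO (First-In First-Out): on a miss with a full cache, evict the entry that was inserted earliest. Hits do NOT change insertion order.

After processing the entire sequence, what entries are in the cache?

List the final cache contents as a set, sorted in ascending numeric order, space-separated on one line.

FIFO simulation (capacity=7):
  1. access 46: MISS. Cache (old->new): [46]
  2. access 99: MISS. Cache (old->new): [46 99]
  3. access 46: HIT. Cache (old->new): [46 99]
  4. access 99: HIT. Cache (old->new): [46 99]
  5. access 46: HIT. Cache (old->new): [46 99]
  6. access 99: HIT. Cache (old->new): [46 99]
  7. access 29: MISS. Cache (old->new): [46 99 29]
  8. access 32: MISS. Cache (old->new): [46 99 29 32]
  9. access 32: HIT. Cache (old->new): [46 99 29 32]
  10. access 29: HIT. Cache (old->new): [46 99 29 32]
  11. access 32: HIT. Cache (old->new): [46 99 29 32]
  12. access 29: HIT. Cache (old->new): [46 99 29 32]
  13. access 29: HIT. Cache (old->new): [46 99 29 32]
  14. access 29: HIT. Cache (old->new): [46 99 29 32]
  15. access 90: MISS. Cache (old->new): [46 99 29 32 90]
  16. access 46: HIT. Cache (old->new): [46 99 29 32 90]
  17. access 67: MISS. Cache (old->new): [46 99 29 32 90 67]
  18. access 73: MISS. Cache (old->new): [46 99 29 32 90 67 73]
  19. access 11: MISS, evict 46. Cache (old->new): [99 29 32 90 67 73 11]
  20. access 11: HIT. Cache (old->new): [99 29 32 90 67 73 11]
  21. access 73: HIT. Cache (old->new): [99 29 32 90 67 73 11]
  22. access 11: HIT. Cache (old->new): [99 29 32 90 67 73 11]
  23. access 67: HIT. Cache (old->new): [99 29 32 90 67 73 11]
  24. access 90: HIT. Cache (old->new): [99 29 32 90 67 73 11]
  25. access 73: HIT. Cache (old->new): [99 29 32 90 67 73 11]
  26. access 11: HIT. Cache (old->new): [99 29 32 90 67 73 11]
  27. access 67: HIT. Cache (old->new): [99 29 32 90 67 73 11]
Total: 19 hits, 8 misses, 1 evictions

Answer: 11 29 32 67 73 90 99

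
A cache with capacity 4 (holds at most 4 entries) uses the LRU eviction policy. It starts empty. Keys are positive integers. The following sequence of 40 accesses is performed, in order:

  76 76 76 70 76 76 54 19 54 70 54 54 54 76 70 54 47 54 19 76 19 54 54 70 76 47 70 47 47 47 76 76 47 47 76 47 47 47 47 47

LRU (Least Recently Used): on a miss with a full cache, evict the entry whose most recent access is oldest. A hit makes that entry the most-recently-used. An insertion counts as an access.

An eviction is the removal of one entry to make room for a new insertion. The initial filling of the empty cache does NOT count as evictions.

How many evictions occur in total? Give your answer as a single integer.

Answer: 5

Derivation:
LRU simulation (capacity=4):
  1. access 76: MISS. Cache (LRU->MRU): [76]
  2. access 76: HIT. Cache (LRU->MRU): [76]
  3. access 76: HIT. Cache (LRU->MRU): [76]
  4. access 70: MISS. Cache (LRU->MRU): [76 70]
  5. access 76: HIT. Cache (LRU->MRU): [70 76]
  6. access 76: HIT. Cache (LRU->MRU): [70 76]
  7. access 54: MISS. Cache (LRU->MRU): [70 76 54]
  8. access 19: MISS. Cache (LRU->MRU): [70 76 54 19]
  9. access 54: HIT. Cache (LRU->MRU): [70 76 19 54]
  10. access 70: HIT. Cache (LRU->MRU): [76 19 54 70]
  11. access 54: HIT. Cache (LRU->MRU): [76 19 70 54]
  12. access 54: HIT. Cache (LRU->MRU): [76 19 70 54]
  13. access 54: HIT. Cache (LRU->MRU): [76 19 70 54]
  14. access 76: HIT. Cache (LRU->MRU): [19 70 54 76]
  15. access 70: HIT. Cache (LRU->MRU): [19 54 76 70]
  16. access 54: HIT. Cache (LRU->MRU): [19 76 70 54]
  17. access 47: MISS, evict 19. Cache (LRU->MRU): [76 70 54 47]
  18. access 54: HIT. Cache (LRU->MRU): [76 70 47 54]
  19. access 19: MISS, evict 76. Cache (LRU->MRU): [70 47 54 19]
  20. access 76: MISS, evict 70. Cache (LRU->MRU): [47 54 19 76]
  21. access 19: HIT. Cache (LRU->MRU): [47 54 76 19]
  22. access 54: HIT. Cache (LRU->MRU): [47 76 19 54]
  23. access 54: HIT. Cache (LRU->MRU): [47 76 19 54]
  24. access 70: MISS, evict 47. Cache (LRU->MRU): [76 19 54 70]
  25. access 76: HIT. Cache (LRU->MRU): [19 54 70 76]
  26. access 47: MISS, evict 19. Cache (LRU->MRU): [54 70 76 47]
  27. access 70: HIT. Cache (LRU->MRU): [54 76 47 70]
  28. access 47: HIT. Cache (LRU->MRU): [54 76 70 47]
  29. access 47: HIT. Cache (LRU->MRU): [54 76 70 47]
  30. access 47: HIT. Cache (LRU->MRU): [54 76 70 47]
  31. access 76: HIT. Cache (LRU->MRU): [54 70 47 76]
  32. access 76: HIT. Cache (LRU->MRU): [54 70 47 76]
  33. access 47: HIT. Cache (LRU->MRU): [54 70 76 47]
  34. access 47: HIT. Cache (LRU->MRU): [54 70 76 47]
  35. access 76: HIT. Cache (LRU->MRU): [54 70 47 76]
  36. access 47: HIT. Cache (LRU->MRU): [54 70 76 47]
  37. access 47: HIT. Cache (LRU->MRU): [54 70 76 47]
  38. access 47: HIT. Cache (LRU->MRU): [54 70 76 47]
  39. access 47: HIT. Cache (LRU->MRU): [54 70 76 47]
  40. access 47: HIT. Cache (LRU->MRU): [54 70 76 47]
Total: 31 hits, 9 misses, 5 evictions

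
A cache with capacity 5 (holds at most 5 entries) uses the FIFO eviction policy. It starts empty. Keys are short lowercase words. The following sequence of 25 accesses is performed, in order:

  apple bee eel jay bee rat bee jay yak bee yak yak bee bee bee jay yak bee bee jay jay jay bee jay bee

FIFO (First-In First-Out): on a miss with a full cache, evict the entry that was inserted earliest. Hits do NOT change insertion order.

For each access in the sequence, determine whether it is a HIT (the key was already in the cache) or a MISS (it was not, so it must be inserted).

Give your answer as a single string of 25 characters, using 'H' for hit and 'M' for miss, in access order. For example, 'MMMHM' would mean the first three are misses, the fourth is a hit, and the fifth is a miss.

FIFO simulation (capacity=5):
  1. access apple: MISS. Cache (old->new): [apple]
  2. access bee: MISS. Cache (old->new): [apple bee]
  3. access eel: MISS. Cache (old->new): [apple bee eel]
  4. access jay: MISS. Cache (old->new): [apple bee eel jay]
  5. access bee: HIT. Cache (old->new): [apple bee eel jay]
  6. access rat: MISS. Cache (old->new): [apple bee eel jay rat]
  7. access bee: HIT. Cache (old->new): [apple bee eel jay rat]
  8. access jay: HIT. Cache (old->new): [apple bee eel jay rat]
  9. access yak: MISS, evict apple. Cache (old->new): [bee eel jay rat yak]
  10. access bee: HIT. Cache (old->new): [bee eel jay rat yak]
  11. access yak: HIT. Cache (old->new): [bee eel jay rat yak]
  12. access yak: HIT. Cache (old->new): [bee eel jay rat yak]
  13. access bee: HIT. Cache (old->new): [bee eel jay rat yak]
  14. access bee: HIT. Cache (old->new): [bee eel jay rat yak]
  15. access bee: HIT. Cache (old->new): [bee eel jay rat yak]
  16. access jay: HIT. Cache (old->new): [bee eel jay rat yak]
  17. access yak: HIT. Cache (old->new): [bee eel jay rat yak]
  18. access bee: HIT. Cache (old->new): [bee eel jay rat yak]
  19. access bee: HIT. Cache (old->new): [bee eel jay rat yak]
  20. access jay: HIT. Cache (old->new): [bee eel jay rat yak]
  21. access jay: HIT. Cache (old->new): [bee eel jay rat yak]
  22. access jay: HIT. Cache (old->new): [bee eel jay rat yak]
  23. access bee: HIT. Cache (old->new): [bee eel jay rat yak]
  24. access jay: HIT. Cache (old->new): [bee eel jay rat yak]
  25. access bee: HIT. Cache (old->new): [bee eel jay rat yak]
Total: 19 hits, 6 misses, 1 evictions

Answer: MMMMHMHHMHHHHHHHHHHHHHHHH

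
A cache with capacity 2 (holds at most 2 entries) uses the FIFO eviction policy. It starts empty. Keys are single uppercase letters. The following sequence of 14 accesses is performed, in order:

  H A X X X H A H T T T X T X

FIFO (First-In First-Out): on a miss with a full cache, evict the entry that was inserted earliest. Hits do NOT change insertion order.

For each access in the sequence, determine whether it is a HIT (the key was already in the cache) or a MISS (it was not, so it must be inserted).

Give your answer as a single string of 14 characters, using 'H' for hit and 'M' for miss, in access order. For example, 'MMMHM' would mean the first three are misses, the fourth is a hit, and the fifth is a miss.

Answer: MMMHHMMHMHHMHH

Derivation:
FIFO simulation (capacity=2):
  1. access H: MISS. Cache (old->new): [H]
  2. access A: MISS. Cache (old->new): [H A]
  3. access X: MISS, evict H. Cache (old->new): [A X]
  4. access X: HIT. Cache (old->new): [A X]
  5. access X: HIT. Cache (old->new): [A X]
  6. access H: MISS, evict A. Cache (old->new): [X H]
  7. access A: MISS, evict X. Cache (old->new): [H A]
  8. access H: HIT. Cache (old->new): [H A]
  9. access T: MISS, evict H. Cache (old->new): [A T]
  10. access T: HIT. Cache (old->new): [A T]
  11. access T: HIT. Cache (old->new): [A T]
  12. access X: MISS, evict A. Cache (old->new): [T X]
  13. access T: HIT. Cache (old->new): [T X]
  14. access X: HIT. Cache (old->new): [T X]
Total: 7 hits, 7 misses, 5 evictions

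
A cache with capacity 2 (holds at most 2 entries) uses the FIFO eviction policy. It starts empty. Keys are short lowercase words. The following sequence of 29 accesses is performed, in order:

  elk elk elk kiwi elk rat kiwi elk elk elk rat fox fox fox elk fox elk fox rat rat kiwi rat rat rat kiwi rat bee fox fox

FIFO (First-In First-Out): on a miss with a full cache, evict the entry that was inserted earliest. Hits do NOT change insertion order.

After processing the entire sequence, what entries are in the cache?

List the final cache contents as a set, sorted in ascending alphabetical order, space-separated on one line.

Answer: bee fox

Derivation:
FIFO simulation (capacity=2):
  1. access elk: MISS. Cache (old->new): [elk]
  2. access elk: HIT. Cache (old->new): [elk]
  3. access elk: HIT. Cache (old->new): [elk]
  4. access kiwi: MISS. Cache (old->new): [elk kiwi]
  5. access elk: HIT. Cache (old->new): [elk kiwi]
  6. access rat: MISS, evict elk. Cache (old->new): [kiwi rat]
  7. access kiwi: HIT. Cache (old->new): [kiwi rat]
  8. access elk: MISS, evict kiwi. Cache (old->new): [rat elk]
  9. access elk: HIT. Cache (old->new): [rat elk]
  10. access elk: HIT. Cache (old->new): [rat elk]
  11. access rat: HIT. Cache (old->new): [rat elk]
  12. access fox: MISS, evict rat. Cache (old->new): [elk fox]
  13. access fox: HIT. Cache (old->new): [elk fox]
  14. access fox: HIT. Cache (old->new): [elk fox]
  15. access elk: HIT. Cache (old->new): [elk fox]
  16. access fox: HIT. Cache (old->new): [elk fox]
  17. access elk: HIT. Cache (old->new): [elk fox]
  18. access fox: HIT. Cache (old->new): [elk fox]
  19. access rat: MISS, evict elk. Cache (old->new): [fox rat]
  20. access rat: HIT. Cache (old->new): [fox rat]
  21. access kiwi: MISS, evict fox. Cache (old->new): [rat kiwi]
  22. access rat: HIT. Cache (old->new): [rat kiwi]
  23. access rat: HIT. Cache (old->new): [rat kiwi]
  24. access rat: HIT. Cache (old->new): [rat kiwi]
  25. access kiwi: HIT. Cache (old->new): [rat kiwi]
  26. access rat: HIT. Cache (old->new): [rat kiwi]
  27. access bee: MISS, evict rat. Cache (old->new): [kiwi bee]
  28. access fox: MISS, evict kiwi. Cache (old->new): [bee fox]
  29. access fox: HIT. Cache (old->new): [bee fox]
Total: 20 hits, 9 misses, 7 evictions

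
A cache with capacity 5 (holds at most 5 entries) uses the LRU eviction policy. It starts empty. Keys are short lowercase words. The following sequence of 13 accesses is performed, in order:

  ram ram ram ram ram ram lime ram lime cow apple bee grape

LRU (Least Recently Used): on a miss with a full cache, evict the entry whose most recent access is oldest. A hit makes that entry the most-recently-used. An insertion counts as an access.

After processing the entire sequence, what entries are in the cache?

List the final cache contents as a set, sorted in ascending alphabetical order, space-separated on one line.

Answer: apple bee cow grape lime

Derivation:
LRU simulation (capacity=5):
  1. access ram: MISS. Cache (LRU->MRU): [ram]
  2. access ram: HIT. Cache (LRU->MRU): [ram]
  3. access ram: HIT. Cache (LRU->MRU): [ram]
  4. access ram: HIT. Cache (LRU->MRU): [ram]
  5. access ram: HIT. Cache (LRU->MRU): [ram]
  6. access ram: HIT. Cache (LRU->MRU): [ram]
  7. access lime: MISS. Cache (LRU->MRU): [ram lime]
  8. access ram: HIT. Cache (LRU->MRU): [lime ram]
  9. access lime: HIT. Cache (LRU->MRU): [ram lime]
  10. access cow: MISS. Cache (LRU->MRU): [ram lime cow]
  11. access apple: MISS. Cache (LRU->MRU): [ram lime cow apple]
  12. access bee: MISS. Cache (LRU->MRU): [ram lime cow apple bee]
  13. access grape: MISS, evict ram. Cache (LRU->MRU): [lime cow apple bee grape]
Total: 7 hits, 6 misses, 1 evictions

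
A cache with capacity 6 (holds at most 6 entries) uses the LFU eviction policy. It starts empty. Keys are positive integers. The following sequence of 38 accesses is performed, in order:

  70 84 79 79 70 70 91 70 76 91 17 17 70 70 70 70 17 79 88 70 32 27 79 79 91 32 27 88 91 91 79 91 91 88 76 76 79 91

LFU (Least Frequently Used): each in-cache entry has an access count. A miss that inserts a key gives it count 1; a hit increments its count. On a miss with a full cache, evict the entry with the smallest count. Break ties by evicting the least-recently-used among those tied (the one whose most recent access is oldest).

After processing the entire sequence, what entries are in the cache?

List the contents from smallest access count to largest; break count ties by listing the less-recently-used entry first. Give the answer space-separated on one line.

LFU simulation (capacity=6):
  1. access 70: MISS. Cache: [70(c=1)]
  2. access 84: MISS. Cache: [70(c=1) 84(c=1)]
  3. access 79: MISS. Cache: [70(c=1) 84(c=1) 79(c=1)]
  4. access 79: HIT, count now 2. Cache: [70(c=1) 84(c=1) 79(c=2)]
  5. access 70: HIT, count now 2. Cache: [84(c=1) 79(c=2) 70(c=2)]
  6. access 70: HIT, count now 3. Cache: [84(c=1) 79(c=2) 70(c=3)]
  7. access 91: MISS. Cache: [84(c=1) 91(c=1) 79(c=2) 70(c=3)]
  8. access 70: HIT, count now 4. Cache: [84(c=1) 91(c=1) 79(c=2) 70(c=4)]
  9. access 76: MISS. Cache: [84(c=1) 91(c=1) 76(c=1) 79(c=2) 70(c=4)]
  10. access 91: HIT, count now 2. Cache: [84(c=1) 76(c=1) 79(c=2) 91(c=2) 70(c=4)]
  11. access 17: MISS. Cache: [84(c=1) 76(c=1) 17(c=1) 79(c=2) 91(c=2) 70(c=4)]
  12. access 17: HIT, count now 2. Cache: [84(c=1) 76(c=1) 79(c=2) 91(c=2) 17(c=2) 70(c=4)]
  13. access 70: HIT, count now 5. Cache: [84(c=1) 76(c=1) 79(c=2) 91(c=2) 17(c=2) 70(c=5)]
  14. access 70: HIT, count now 6. Cache: [84(c=1) 76(c=1) 79(c=2) 91(c=2) 17(c=2) 70(c=6)]
  15. access 70: HIT, count now 7. Cache: [84(c=1) 76(c=1) 79(c=2) 91(c=2) 17(c=2) 70(c=7)]
  16. access 70: HIT, count now 8. Cache: [84(c=1) 76(c=1) 79(c=2) 91(c=2) 17(c=2) 70(c=8)]
  17. access 17: HIT, count now 3. Cache: [84(c=1) 76(c=1) 79(c=2) 91(c=2) 17(c=3) 70(c=8)]
  18. access 79: HIT, count now 3. Cache: [84(c=1) 76(c=1) 91(c=2) 17(c=3) 79(c=3) 70(c=8)]
  19. access 88: MISS, evict 84(c=1). Cache: [76(c=1) 88(c=1) 91(c=2) 17(c=3) 79(c=3) 70(c=8)]
  20. access 70: HIT, count now 9. Cache: [76(c=1) 88(c=1) 91(c=2) 17(c=3) 79(c=3) 70(c=9)]
  21. access 32: MISS, evict 76(c=1). Cache: [88(c=1) 32(c=1) 91(c=2) 17(c=3) 79(c=3) 70(c=9)]
  22. access 27: MISS, evict 88(c=1). Cache: [32(c=1) 27(c=1) 91(c=2) 17(c=3) 79(c=3) 70(c=9)]
  23. access 79: HIT, count now 4. Cache: [32(c=1) 27(c=1) 91(c=2) 17(c=3) 79(c=4) 70(c=9)]
  24. access 79: HIT, count now 5. Cache: [32(c=1) 27(c=1) 91(c=2) 17(c=3) 79(c=5) 70(c=9)]
  25. access 91: HIT, count now 3. Cache: [32(c=1) 27(c=1) 17(c=3) 91(c=3) 79(c=5) 70(c=9)]
  26. access 32: HIT, count now 2. Cache: [27(c=1) 32(c=2) 17(c=3) 91(c=3) 79(c=5) 70(c=9)]
  27. access 27: HIT, count now 2. Cache: [32(c=2) 27(c=2) 17(c=3) 91(c=3) 79(c=5) 70(c=9)]
  28. access 88: MISS, evict 32(c=2). Cache: [88(c=1) 27(c=2) 17(c=3) 91(c=3) 79(c=5) 70(c=9)]
  29. access 91: HIT, count now 4. Cache: [88(c=1) 27(c=2) 17(c=3) 91(c=4) 79(c=5) 70(c=9)]
  30. access 91: HIT, count now 5. Cache: [88(c=1) 27(c=2) 17(c=3) 79(c=5) 91(c=5) 70(c=9)]
  31. access 79: HIT, count now 6. Cache: [88(c=1) 27(c=2) 17(c=3) 91(c=5) 79(c=6) 70(c=9)]
  32. access 91: HIT, count now 6. Cache: [88(c=1) 27(c=2) 17(c=3) 79(c=6) 91(c=6) 70(c=9)]
  33. access 91: HIT, count now 7. Cache: [88(c=1) 27(c=2) 17(c=3) 79(c=6) 91(c=7) 70(c=9)]
  34. access 88: HIT, count now 2. Cache: [27(c=2) 88(c=2) 17(c=3) 79(c=6) 91(c=7) 70(c=9)]
  35. access 76: MISS, evict 27(c=2). Cache: [76(c=1) 88(c=2) 17(c=3) 79(c=6) 91(c=7) 70(c=9)]
  36. access 76: HIT, count now 2. Cache: [88(c=2) 76(c=2) 17(c=3) 79(c=6) 91(c=7) 70(c=9)]
  37. access 79: HIT, count now 7. Cache: [88(c=2) 76(c=2) 17(c=3) 91(c=7) 79(c=7) 70(c=9)]
  38. access 91: HIT, count now 8. Cache: [88(c=2) 76(c=2) 17(c=3) 79(c=7) 91(c=8) 70(c=9)]
Total: 27 hits, 11 misses, 5 evictions

Answer: 88 76 17 79 91 70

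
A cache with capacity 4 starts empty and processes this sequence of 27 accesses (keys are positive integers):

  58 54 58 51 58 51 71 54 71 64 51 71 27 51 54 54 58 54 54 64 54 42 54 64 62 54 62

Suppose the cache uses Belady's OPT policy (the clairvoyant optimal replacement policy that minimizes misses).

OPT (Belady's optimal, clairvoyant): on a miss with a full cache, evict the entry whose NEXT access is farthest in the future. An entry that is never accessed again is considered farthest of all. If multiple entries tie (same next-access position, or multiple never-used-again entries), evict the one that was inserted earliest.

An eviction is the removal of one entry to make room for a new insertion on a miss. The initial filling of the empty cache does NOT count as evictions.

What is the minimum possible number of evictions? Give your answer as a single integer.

Answer: 5

Derivation:
OPT (Belady) simulation (capacity=4):
  1. access 58: MISS. Cache: [58]
  2. access 54: MISS. Cache: [58 54]
  3. access 58: HIT. Next use of 58: step 5. Cache: [58 54]
  4. access 51: MISS. Cache: [58 54 51]
  5. access 58: HIT. Next use of 58: step 17. Cache: [58 54 51]
  6. access 51: HIT. Next use of 51: step 11. Cache: [58 54 51]
  7. access 71: MISS. Cache: [58 54 51 71]
  8. access 54: HIT. Next use of 54: step 15. Cache: [58 54 51 71]
  9. access 71: HIT. Next use of 71: step 12. Cache: [58 54 51 71]
  10. access 64: MISS, evict 58 (next use: step 17). Cache: [54 51 71 64]
  11. access 51: HIT. Next use of 51: step 14. Cache: [54 51 71 64]
  12. access 71: HIT. Next use of 71: never. Cache: [54 51 71 64]
  13. access 27: MISS, evict 71 (next use: never). Cache: [54 51 64 27]
  14. access 51: HIT. Next use of 51: never. Cache: [54 51 64 27]
  15. access 54: HIT. Next use of 54: step 16. Cache: [54 51 64 27]
  16. access 54: HIT. Next use of 54: step 18. Cache: [54 51 64 27]
  17. access 58: MISS, evict 51 (next use: never). Cache: [54 64 27 58]
  18. access 54: HIT. Next use of 54: step 19. Cache: [54 64 27 58]
  19. access 54: HIT. Next use of 54: step 21. Cache: [54 64 27 58]
  20. access 64: HIT. Next use of 64: step 24. Cache: [54 64 27 58]
  21. access 54: HIT. Next use of 54: step 23. Cache: [54 64 27 58]
  22. access 42: MISS, evict 27 (next use: never). Cache: [54 64 58 42]
  23. access 54: HIT. Next use of 54: step 26. Cache: [54 64 58 42]
  24. access 64: HIT. Next use of 64: never. Cache: [54 64 58 42]
  25. access 62: MISS, evict 64 (next use: never). Cache: [54 58 42 62]
  26. access 54: HIT. Next use of 54: never. Cache: [54 58 42 62]
  27. access 62: HIT. Next use of 62: never. Cache: [54 58 42 62]
Total: 18 hits, 9 misses, 5 evictions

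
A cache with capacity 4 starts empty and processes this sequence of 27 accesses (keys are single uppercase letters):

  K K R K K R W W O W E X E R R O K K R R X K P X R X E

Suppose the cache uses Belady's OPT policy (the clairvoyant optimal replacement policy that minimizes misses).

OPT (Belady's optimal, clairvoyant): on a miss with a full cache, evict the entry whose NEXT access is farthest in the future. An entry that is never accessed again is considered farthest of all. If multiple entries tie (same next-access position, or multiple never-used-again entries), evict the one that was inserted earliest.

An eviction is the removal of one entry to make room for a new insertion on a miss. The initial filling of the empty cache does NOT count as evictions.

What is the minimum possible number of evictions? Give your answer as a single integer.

Answer: 4

Derivation:
OPT (Belady) simulation (capacity=4):
  1. access K: MISS. Cache: [K]
  2. access K: HIT. Next use of K: step 4. Cache: [K]
  3. access R: MISS. Cache: [K R]
  4. access K: HIT. Next use of K: step 5. Cache: [K R]
  5. access K: HIT. Next use of K: step 17. Cache: [K R]
  6. access R: HIT. Next use of R: step 14. Cache: [K R]
  7. access W: MISS. Cache: [K R W]
  8. access W: HIT. Next use of W: step 10. Cache: [K R W]
  9. access O: MISS. Cache: [K R W O]
  10. access W: HIT. Next use of W: never. Cache: [K R W O]
  11. access E: MISS, evict W (next use: never). Cache: [K R O E]
  12. access X: MISS, evict K (next use: step 17). Cache: [R O E X]
  13. access E: HIT. Next use of E: step 27. Cache: [R O E X]
  14. access R: HIT. Next use of R: step 15. Cache: [R O E X]
  15. access R: HIT. Next use of R: step 19. Cache: [R O E X]
  16. access O: HIT. Next use of O: never. Cache: [R O E X]
  17. access K: MISS, evict O (next use: never). Cache: [R E X K]
  18. access K: HIT. Next use of K: step 22. Cache: [R E X K]
  19. access R: HIT. Next use of R: step 20. Cache: [R E X K]
  20. access R: HIT. Next use of R: step 25. Cache: [R E X K]
  21. access X: HIT. Next use of X: step 24. Cache: [R E X K]
  22. access K: HIT. Next use of K: never. Cache: [R E X K]
  23. access P: MISS, evict K (next use: never). Cache: [R E X P]
  24. access X: HIT. Next use of X: step 26. Cache: [R E X P]
  25. access R: HIT. Next use of R: never. Cache: [R E X P]
  26. access X: HIT. Next use of X: never. Cache: [R E X P]
  27. access E: HIT. Next use of E: never. Cache: [R E X P]
Total: 19 hits, 8 misses, 4 evictions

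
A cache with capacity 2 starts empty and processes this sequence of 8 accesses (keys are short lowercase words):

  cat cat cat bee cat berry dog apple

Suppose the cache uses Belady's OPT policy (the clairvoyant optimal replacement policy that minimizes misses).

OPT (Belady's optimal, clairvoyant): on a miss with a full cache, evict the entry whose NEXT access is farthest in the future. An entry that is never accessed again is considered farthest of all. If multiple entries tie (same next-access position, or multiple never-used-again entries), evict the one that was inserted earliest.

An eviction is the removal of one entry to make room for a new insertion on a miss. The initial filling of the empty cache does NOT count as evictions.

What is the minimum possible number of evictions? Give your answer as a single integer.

Answer: 3

Derivation:
OPT (Belady) simulation (capacity=2):
  1. access cat: MISS. Cache: [cat]
  2. access cat: HIT. Next use of cat: step 3. Cache: [cat]
  3. access cat: HIT. Next use of cat: step 5. Cache: [cat]
  4. access bee: MISS. Cache: [cat bee]
  5. access cat: HIT. Next use of cat: never. Cache: [cat bee]
  6. access berry: MISS, evict cat (next use: never). Cache: [bee berry]
  7. access dog: MISS, evict bee (next use: never). Cache: [berry dog]
  8. access apple: MISS, evict berry (next use: never). Cache: [dog apple]
Total: 3 hits, 5 misses, 3 evictions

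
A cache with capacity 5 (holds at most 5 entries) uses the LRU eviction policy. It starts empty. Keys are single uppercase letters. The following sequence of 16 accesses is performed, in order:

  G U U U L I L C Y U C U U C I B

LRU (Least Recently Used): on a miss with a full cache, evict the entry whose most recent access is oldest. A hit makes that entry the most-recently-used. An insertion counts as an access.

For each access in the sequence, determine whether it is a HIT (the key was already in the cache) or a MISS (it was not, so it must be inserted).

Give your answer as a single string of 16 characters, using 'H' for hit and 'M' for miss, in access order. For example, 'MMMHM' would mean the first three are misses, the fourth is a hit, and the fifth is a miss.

Answer: MMHHMMHMMHHHHHHM

Derivation:
LRU simulation (capacity=5):
  1. access G: MISS. Cache (LRU->MRU): [G]
  2. access U: MISS. Cache (LRU->MRU): [G U]
  3. access U: HIT. Cache (LRU->MRU): [G U]
  4. access U: HIT. Cache (LRU->MRU): [G U]
  5. access L: MISS. Cache (LRU->MRU): [G U L]
  6. access I: MISS. Cache (LRU->MRU): [G U L I]
  7. access L: HIT. Cache (LRU->MRU): [G U I L]
  8. access C: MISS. Cache (LRU->MRU): [G U I L C]
  9. access Y: MISS, evict G. Cache (LRU->MRU): [U I L C Y]
  10. access U: HIT. Cache (LRU->MRU): [I L C Y U]
  11. access C: HIT. Cache (LRU->MRU): [I L Y U C]
  12. access U: HIT. Cache (LRU->MRU): [I L Y C U]
  13. access U: HIT. Cache (LRU->MRU): [I L Y C U]
  14. access C: HIT. Cache (LRU->MRU): [I L Y U C]
  15. access I: HIT. Cache (LRU->MRU): [L Y U C I]
  16. access B: MISS, evict L. Cache (LRU->MRU): [Y U C I B]
Total: 9 hits, 7 misses, 2 evictions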